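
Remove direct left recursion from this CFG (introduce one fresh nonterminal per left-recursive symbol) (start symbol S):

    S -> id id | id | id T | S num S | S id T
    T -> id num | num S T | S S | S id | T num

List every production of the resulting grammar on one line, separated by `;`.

Directly left-recursive nonterminals: S, T.
For S: α = {num S, id T}, β = {id id, id, id T}. Rewrite as S → β S' and S' → α S' | ε.
For T: α = {num}, β = {id num, num S T, S S, S id}. Rewrite as T → β T' and T' → α T' | ε.

S -> id id S' | id S' | id T S'; T -> id num T' | num S T T' | S S T' | S id T'; S' -> num S S' | id T S' | ε; T' -> num T' | ε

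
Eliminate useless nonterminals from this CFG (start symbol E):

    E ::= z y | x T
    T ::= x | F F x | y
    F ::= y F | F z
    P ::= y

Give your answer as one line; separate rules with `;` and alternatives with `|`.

E ::= z y | x T; T ::= x | y

Generating nonterminals: {E, P, T}.
Reachable from E after that: {E, T}.
Removed useless symbols: {F, P} and every production mentioning them.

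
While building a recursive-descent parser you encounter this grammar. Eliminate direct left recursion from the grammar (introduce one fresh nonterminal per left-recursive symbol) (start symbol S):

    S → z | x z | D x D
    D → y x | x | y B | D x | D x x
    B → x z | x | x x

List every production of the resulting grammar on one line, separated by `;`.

S → z | x z | D x D; D → y x D' | x D' | y B D'; B → x z | x | x x; D' → x D' | x x D' | epsilon

Directly left-recursive nonterminal: D.
For D: α = {x, x x}, β = {y x, x, y B}. Rewrite as D → β D' and D' → α D' | ε.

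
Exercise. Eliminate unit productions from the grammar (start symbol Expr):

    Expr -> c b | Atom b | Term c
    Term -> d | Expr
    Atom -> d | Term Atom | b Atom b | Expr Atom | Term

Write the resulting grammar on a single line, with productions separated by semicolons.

Unit pairs: Atom ⇒* {Expr, Term}; Term ⇒* {Expr}.
For every A with A ⇒* B via unit rules, add B's non-unit alternatives to A; then delete every rule of the form X → Y.

Expr -> c b | Atom b | Term c; Term -> d | c b | Atom b | Term c; Atom -> d | Term Atom | b Atom b | Expr Atom | c b | Atom b | Term c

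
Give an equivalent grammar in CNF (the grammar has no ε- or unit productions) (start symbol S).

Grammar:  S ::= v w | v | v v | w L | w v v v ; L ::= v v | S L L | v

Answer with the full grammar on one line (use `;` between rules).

Introduce a nonterminal for each terminal appearing in a rule of length ≥ 2: X1 → v, X2 → w.
Binarize each right-hand side of length ≥ 3 by chaining fresh nonterminals (Y1, Y2, …): affected rules were S → X2 X1 X1 X1; L → S L L.

S ::= X1 X2 | v | X1 X1 | X2 L | X2 Y1; L ::= X1 X1 | S Y3 | v; X1 ::= v; X2 ::= w; Y1 ::= X1 Y2; Y2 ::= X1 X1; Y3 ::= L L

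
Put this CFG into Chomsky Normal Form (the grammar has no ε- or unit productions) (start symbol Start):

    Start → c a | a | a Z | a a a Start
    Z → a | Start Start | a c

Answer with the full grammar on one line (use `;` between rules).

Introduce a nonterminal for each terminal appearing in a rule of length ≥ 2: X1 → c, X2 → a.
Binarize each right-hand side of length ≥ 3 by chaining fresh nonterminals (Y1, Y2, …): affected rules were Start → X2 X2 X2 Start.

Start → X1 X2 | a | X2 Z | X2 Y1; Z → a | Start Start | X2 X1; X1 → c; X2 → a; Y1 → X2 Y2; Y2 → X2 Start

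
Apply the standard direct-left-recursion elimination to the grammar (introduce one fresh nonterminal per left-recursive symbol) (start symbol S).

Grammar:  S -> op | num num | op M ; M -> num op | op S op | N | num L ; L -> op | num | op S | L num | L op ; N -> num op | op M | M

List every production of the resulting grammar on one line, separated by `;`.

S -> op | num num | op M; M -> num op | op S op | N | num L; L -> op L' | num L' | op S L'; N -> num op | op M | M; L' -> num L' | op L' | eps

Directly left-recursive nonterminal: L.
For L: α = {num, op}, β = {op, num, op S}. Rewrite as L → β L' and L' → α L' | ε.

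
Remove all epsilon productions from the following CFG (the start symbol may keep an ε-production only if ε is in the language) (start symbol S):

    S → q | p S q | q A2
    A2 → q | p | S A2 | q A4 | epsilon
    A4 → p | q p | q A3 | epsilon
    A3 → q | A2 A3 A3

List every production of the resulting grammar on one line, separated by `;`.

S → q | p S q | q A2; A2 → q | p | S A2 | S | q A4; A4 → p | q p | q A3; A3 → q | A2 A3 A3 | A3 A3

The nullable symbols are {A2, A4}.
ε ∉ L(G), so no ε-production is kept.
Expand every rule over subsets of its nullable positions: A2 → S A2 gives S A2 | S. A3 → A2 A3 A3 gives A2 A3 A3 | A3 A3.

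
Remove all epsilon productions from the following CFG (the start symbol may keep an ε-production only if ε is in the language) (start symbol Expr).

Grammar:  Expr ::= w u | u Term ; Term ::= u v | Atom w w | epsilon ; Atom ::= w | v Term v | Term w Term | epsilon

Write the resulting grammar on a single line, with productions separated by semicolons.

The nullable symbols are {Atom, Term}.
ε ∉ L(G), so no ε-production is kept.
Add the nullable-subset variants: Expr → u Term gives u Term | u. Term → Atom w w gives Atom w w | w w. Atom → v Term v gives v Term v | v v. Atom → Term w Term gives Term w Term | Term w | w Term.

Expr ::= w u | u Term | u; Term ::= u v | Atom w w | w w; Atom ::= w | v Term v | v v | Term w Term | Term w | w Term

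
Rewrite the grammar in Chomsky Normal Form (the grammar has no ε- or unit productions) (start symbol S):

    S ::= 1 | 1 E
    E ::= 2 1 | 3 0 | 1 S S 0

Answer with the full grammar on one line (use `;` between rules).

S ::= 1 | X1 E; E ::= X2 X1 | X3 X4 | X1 Y1; X1 ::= 1; X2 ::= 2; X3 ::= 3; X4 ::= 0; Y1 ::= S Y2; Y2 ::= S X4

Introduce a nonterminal for each terminal appearing in a rule of length ≥ 2: X1 → 1, X2 → 2, X3 → 3, X4 → 0.
Binarize each right-hand side of length ≥ 3 by chaining fresh nonterminals (Y1, Y2, …): affected rules were E → X1 S S X4.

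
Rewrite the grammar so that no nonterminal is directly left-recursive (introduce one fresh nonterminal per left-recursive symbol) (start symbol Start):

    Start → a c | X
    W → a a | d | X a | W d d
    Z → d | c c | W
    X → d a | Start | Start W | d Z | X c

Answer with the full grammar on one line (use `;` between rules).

Left recursion appears on W, X.
For W: α = {d d}, β = {a a, d, X a}. Rewrite as W → β W1 and W1 → α W1 | ε.
For X: α = {c}, β = {d a, Start, Start W, d Z}. Rewrite as X → β X1 and X1 → α X1 | ε.

Start → a c | X; W → a a W1 | d W1 | X a W1; Z → d | c c | W; X → d a X1 | Start X1 | Start W X1 | d Z X1; W1 → d d W1 | ε; X1 → c X1 | ε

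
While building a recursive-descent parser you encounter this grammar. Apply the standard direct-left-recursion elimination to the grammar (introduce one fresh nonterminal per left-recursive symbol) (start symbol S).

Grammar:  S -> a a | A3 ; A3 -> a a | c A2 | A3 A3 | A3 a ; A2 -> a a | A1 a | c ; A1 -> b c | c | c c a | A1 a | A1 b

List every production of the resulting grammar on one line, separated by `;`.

Directly left-recursive nonterminals: A3, A1.
For A3: α = {A3, a}, β = {a a, c A2}. Rewrite as A3 → β A3' and A3' → α A3' | ε.
For A1: α = {a, b}, β = {b c, c, c c a}. Rewrite as A1 → β A1' and A1' → α A1' | ε.

S -> a a | A3; A3 -> a a A3' | c A2 A3'; A2 -> a a | A1 a | c; A1 -> b c A1' | c A1' | c c a A1'; A3' -> A3 A3' | a A3' | eps; A1' -> a A1' | b A1' | eps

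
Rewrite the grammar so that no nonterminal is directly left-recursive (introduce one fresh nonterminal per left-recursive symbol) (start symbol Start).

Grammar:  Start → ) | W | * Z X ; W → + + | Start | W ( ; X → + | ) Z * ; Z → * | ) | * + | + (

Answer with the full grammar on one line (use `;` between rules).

Directly left-recursive nonterminal: W.
For W: α = {(}, β = {+ +, Start}. Rewrite as W → β W1 and W1 → α W1 | ε.

Start → ) | W | * Z X; W → + + W1 | Start W1; X → + | ) Z *; Z → * | ) | * + | + (; W1 → ( W1 | ε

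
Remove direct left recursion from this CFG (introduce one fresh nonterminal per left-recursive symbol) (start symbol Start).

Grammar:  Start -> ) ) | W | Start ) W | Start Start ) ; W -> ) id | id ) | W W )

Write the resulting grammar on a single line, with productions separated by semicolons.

Left recursion appears on Start, W.
For Start: α = {) W, Start )}, β = {) ), W}. Rewrite as Start → β Start1 and Start1 → α Start1 | ε.
For W: α = {W )}, β = {) id, id )}. Rewrite as W → β W1 and W1 → α W1 | ε.

Start -> ) ) Start1 | W Start1; W -> ) id W1 | id ) W1; Start1 -> ) W Start1 | Start ) Start1 | ε; W1 -> W ) W1 | ε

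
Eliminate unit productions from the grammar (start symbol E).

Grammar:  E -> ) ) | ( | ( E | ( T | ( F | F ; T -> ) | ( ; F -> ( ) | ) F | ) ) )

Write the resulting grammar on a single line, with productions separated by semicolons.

E -> ) ) | ( | ( E | ( T | ( F | ( ) | ) F | ) ) ); T -> ) | (; F -> ( ) | ) F | ) ) )

Unit pairs: E ⇒* {F}.
For each unit pair (A, B), copy every non-unit production of B to A, then drop all unit productions.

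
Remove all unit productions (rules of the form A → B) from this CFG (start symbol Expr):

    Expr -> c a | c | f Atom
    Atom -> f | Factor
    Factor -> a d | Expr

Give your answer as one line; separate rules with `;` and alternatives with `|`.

Unit pairs: Atom ⇒* {Expr, Factor}; Factor ⇒* {Expr}.
For each unit pair (A, B), copy every non-unit production of B to A, then drop all unit productions.

Expr -> c a | c | f Atom; Atom -> f | a d | c a | c | f Atom; Factor -> a d | c a | c | f Atom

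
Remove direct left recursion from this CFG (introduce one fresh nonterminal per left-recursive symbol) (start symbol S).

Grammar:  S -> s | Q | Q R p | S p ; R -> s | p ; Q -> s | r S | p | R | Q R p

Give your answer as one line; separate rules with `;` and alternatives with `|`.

S -> s S' | Q S' | Q R p S'; R -> s | p; Q -> s Q' | r S Q' | p Q' | R Q'; S' -> p S' | ε; Q' -> R p Q' | ε

Directly left-recursive nonterminals: S, Q.
For S: α = {p}, β = {s, Q, Q R p}. Rewrite as S → β S' and S' → α S' | ε.
For Q: α = {R p}, β = {s, r S, p, R}. Rewrite as Q → β Q' and Q' → α Q' | ε.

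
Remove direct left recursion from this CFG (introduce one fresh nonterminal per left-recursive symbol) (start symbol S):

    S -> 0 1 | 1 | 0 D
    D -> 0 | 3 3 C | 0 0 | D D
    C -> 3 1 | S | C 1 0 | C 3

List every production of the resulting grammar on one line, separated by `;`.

S -> 0 1 | 1 | 0 D; D -> 0 D' | 3 3 C D' | 0 0 D'; C -> 3 1 C' | S C'; D' -> D D' | ε; C' -> 1 0 C' | 3 C' | ε

D, C are directly left-recursive.
For D: α = {D}, β = {0, 3 3 C, 0 0}. Rewrite as D → β D' and D' → α D' | ε.
For C: α = {1 0, 3}, β = {3 1, S}. Rewrite as C → β C' and C' → α C' | ε.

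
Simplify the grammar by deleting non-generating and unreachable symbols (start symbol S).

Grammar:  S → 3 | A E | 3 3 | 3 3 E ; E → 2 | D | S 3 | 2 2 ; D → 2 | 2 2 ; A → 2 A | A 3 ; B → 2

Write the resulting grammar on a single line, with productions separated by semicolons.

Generating nonterminals: {B, D, E, S}.
Reachable from S after that: {D, E, S}.
Removed useless symbols: {A, B} and every production mentioning them.

S → 3 | 3 3 | 3 3 E; E → 2 | D | S 3 | 2 2; D → 2 | 2 2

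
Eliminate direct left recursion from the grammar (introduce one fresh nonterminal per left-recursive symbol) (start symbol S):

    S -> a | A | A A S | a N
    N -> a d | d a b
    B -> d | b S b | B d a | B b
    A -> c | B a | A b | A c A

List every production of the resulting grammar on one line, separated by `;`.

Directly left-recursive nonterminals: B, A.
For B: α = {d a, b}, β = {d, b S b}. Rewrite as B → β B' and B' → α B' | ε.
For A: α = {b, c A}, β = {c, B a}. Rewrite as A → β A' and A' → α A' | ε.

S -> a | A | A A S | a N; N -> a d | d a b; B -> d B' | b S b B'; A -> c A' | B a A'; B' -> d a B' | b B' | ε; A' -> b A' | c A A' | ε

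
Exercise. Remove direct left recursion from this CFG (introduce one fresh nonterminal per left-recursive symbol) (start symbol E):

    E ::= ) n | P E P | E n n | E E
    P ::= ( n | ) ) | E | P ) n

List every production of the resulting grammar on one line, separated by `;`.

E ::= ) n E' | P E P E'; P ::= ( n P' | ) ) P' | E P'; E' ::= n n E' | E E' | ε; P' ::= ) n P' | ε

Directly left-recursive nonterminals: E, P.
For E: α = {n n, E}, β = {) n, P E P}. Rewrite as E → β E' and E' → α E' | ε.
For P: α = {) n}, β = {( n, ) ), E}. Rewrite as P → β P' and P' → α P' | ε.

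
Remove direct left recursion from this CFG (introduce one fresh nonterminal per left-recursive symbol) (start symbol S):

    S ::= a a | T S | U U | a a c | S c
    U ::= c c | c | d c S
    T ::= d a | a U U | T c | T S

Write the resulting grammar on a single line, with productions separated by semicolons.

Directly left-recursive nonterminals: S, T.
For S: α = {c}, β = {a a, T S, U U, a a c}. Rewrite as S → β S' and S' → α S' | ε.
For T: α = {c, S}, β = {d a, a U U}. Rewrite as T → β T' and T' → α T' | ε.

S ::= a a S' | T S S' | U U S' | a a c S'; U ::= c c | c | d c S; T ::= d a T' | a U U T'; S' ::= c S' | ε; T' ::= c T' | S T' | ε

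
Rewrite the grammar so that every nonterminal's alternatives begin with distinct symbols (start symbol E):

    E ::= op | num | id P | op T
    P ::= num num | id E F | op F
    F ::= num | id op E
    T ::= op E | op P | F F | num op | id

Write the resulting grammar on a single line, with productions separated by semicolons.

E ::= num | id P | op E'; P ::= num num | id E F | op F; F ::= num | id op E; T ::= F F | num op | id | op T'; E' ::= epsilon | T; T' ::= E | P

E has alternatives sharing prefix 'op': factor to E → op E' with E' → ε | T.
T has alternatives sharing prefix 'op': factor to T → op T' with T' → E | P.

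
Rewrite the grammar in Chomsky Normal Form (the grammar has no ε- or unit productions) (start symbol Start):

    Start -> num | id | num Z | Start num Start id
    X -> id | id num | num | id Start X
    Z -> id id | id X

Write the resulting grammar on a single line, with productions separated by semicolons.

Start -> num | id | X1 Z | Start Y1; X -> id | X2 X1 | num | X2 Y3; Z -> X2 X2 | X2 X; X1 -> num; X2 -> id; Y1 -> X1 Y2; Y2 -> Start X2; Y3 -> Start X

Introduce a nonterminal for each terminal appearing in a rule of length ≥ 2: X1 → num, X2 → id.
Binarize each right-hand side of length ≥ 3 by chaining fresh nonterminals (Y1, Y2, …): affected rules were Start → Start X1 Start X2; X → X2 Start X.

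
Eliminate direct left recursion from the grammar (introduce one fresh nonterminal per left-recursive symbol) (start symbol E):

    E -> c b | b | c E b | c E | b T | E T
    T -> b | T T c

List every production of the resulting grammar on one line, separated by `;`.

E, T are directly left-recursive.
For E: α = {T}, β = {c b, b, c E b, c E, b T}. Rewrite as E → β E' and E' → α E' | ε.
For T: α = {T c}, β = {b}. Rewrite as T → β T' and T' → α T' | ε.

E -> c b E' | b E' | c E b E' | c E E' | b T E'; T -> b T'; E' -> T E' | ε; T' -> T c T' | ε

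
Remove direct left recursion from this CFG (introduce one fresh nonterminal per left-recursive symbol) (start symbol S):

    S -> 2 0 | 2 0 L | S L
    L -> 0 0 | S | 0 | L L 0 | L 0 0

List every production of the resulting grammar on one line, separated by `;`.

S -> 2 0 S' | 2 0 L S'; L -> 0 0 L' | S L' | 0 L'; S' -> L S' | ε; L' -> L 0 L' | 0 0 L' | ε

S, L are directly left-recursive.
For S: α = {L}, β = {2 0, 2 0 L}. Rewrite as S → β S' and S' → α S' | ε.
For L: α = {L 0, 0 0}, β = {0 0, S, 0}. Rewrite as L → β L' and L' → α L' | ε.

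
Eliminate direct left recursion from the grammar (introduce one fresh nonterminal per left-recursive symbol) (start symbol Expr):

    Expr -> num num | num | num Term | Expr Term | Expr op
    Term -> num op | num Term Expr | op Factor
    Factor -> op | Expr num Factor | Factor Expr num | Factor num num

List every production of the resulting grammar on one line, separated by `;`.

Expr -> num num Expr1 | num Expr1 | num Term Expr1; Term -> num op | num Term Expr | op Factor; Factor -> op Factor1 | Expr num Factor Factor1; Expr1 -> Term Expr1 | op Expr1 | ε; Factor1 -> Expr num Factor1 | num num Factor1 | ε

Left recursion appears on Expr, Factor.
For Expr: α = {Term, op}, β = {num num, num, num Term}. Rewrite as Expr → β Expr1 and Expr1 → α Expr1 | ε.
For Factor: α = {Expr num, num num}, β = {op, Expr num Factor}. Rewrite as Factor → β Factor1 and Factor1 → α Factor1 | ε.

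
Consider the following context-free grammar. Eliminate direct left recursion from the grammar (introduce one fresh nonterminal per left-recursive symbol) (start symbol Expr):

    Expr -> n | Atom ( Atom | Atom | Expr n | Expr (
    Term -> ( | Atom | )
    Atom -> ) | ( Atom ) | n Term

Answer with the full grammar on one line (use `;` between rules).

Left recursion appears on Expr.
For Expr: α = {n, (}, β = {n, Atom ( Atom, Atom}. Rewrite as Expr → β Expr1 and Expr1 → α Expr1 | ε.

Expr -> n Expr1 | Atom ( Atom Expr1 | Atom Expr1; Term -> ( | Atom | ); Atom -> ) | ( Atom ) | n Term; Expr1 -> n Expr1 | ( Expr1 | ε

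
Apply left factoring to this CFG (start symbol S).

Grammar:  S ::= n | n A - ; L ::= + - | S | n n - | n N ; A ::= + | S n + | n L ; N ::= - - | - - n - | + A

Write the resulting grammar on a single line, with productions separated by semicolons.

S has alternatives sharing prefix 'n': factor to S → n S' with S' → ε | A -.
L has alternatives sharing prefix 'n': factor to L → n L' with L' → n - | N.
N has alternatives sharing prefix '- -': factor to N → - - N' with N' → ε | n -.

S ::= n S'; L ::= + - | S | n L'; A ::= + | S n + | n L; N ::= + A | - - N'; S' ::= epsilon | A -; L' ::= n - | N; N' ::= epsilon | n -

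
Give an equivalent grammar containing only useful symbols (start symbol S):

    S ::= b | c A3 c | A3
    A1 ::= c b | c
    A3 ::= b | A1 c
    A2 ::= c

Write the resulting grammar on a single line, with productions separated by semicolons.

S ::= b | c A3 c | A3; A1 ::= c b | c; A3 ::= b | A1 c

Generating nonterminals: {A1, A2, A3, S}.
Reachable from S after that: {A1, A3, S}.
Removed useless symbols: {A2} and every production mentioning them.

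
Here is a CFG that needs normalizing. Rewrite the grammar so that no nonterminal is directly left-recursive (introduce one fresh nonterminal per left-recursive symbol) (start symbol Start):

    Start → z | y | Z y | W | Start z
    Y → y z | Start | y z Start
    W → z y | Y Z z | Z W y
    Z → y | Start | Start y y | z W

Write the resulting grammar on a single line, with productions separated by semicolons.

Directly left-recursive nonterminal: Start.
For Start: α = {z}, β = {z, y, Z y, W}. Rewrite as Start → β Start1 and Start1 → α Start1 | ε.

Start → z Start1 | y Start1 | Z y Start1 | W Start1; Y → y z | Start | y z Start; W → z y | Y Z z | Z W y; Z → y | Start | Start y y | z W; Start1 → z Start1 | ε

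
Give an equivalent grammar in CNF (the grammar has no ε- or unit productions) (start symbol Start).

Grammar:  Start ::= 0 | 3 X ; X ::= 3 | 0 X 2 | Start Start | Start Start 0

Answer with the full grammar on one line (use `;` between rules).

Introduce a nonterminal for each terminal appearing in a rule of length ≥ 2: X1 → 3, X2 → 0, X3 → 2.
Binarize each right-hand side of length ≥ 3 by chaining fresh nonterminals (Y1, Y2, …): affected rules were X → X2 X X3; X → Start Start X2.

Start ::= 0 | X1 X; X ::= 3 | X2 Y1 | Start Start | Start Y2; X1 ::= 3; X2 ::= 0; X3 ::= 2; Y1 ::= X X3; Y2 ::= Start X2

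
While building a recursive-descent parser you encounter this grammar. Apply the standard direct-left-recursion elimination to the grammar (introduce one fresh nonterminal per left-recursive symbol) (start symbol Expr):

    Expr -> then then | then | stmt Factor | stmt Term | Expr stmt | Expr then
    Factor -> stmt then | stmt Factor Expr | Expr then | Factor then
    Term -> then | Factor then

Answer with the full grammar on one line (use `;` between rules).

Expr -> then then Expr1 | then Expr1 | stmt Factor Expr1 | stmt Term Expr1; Factor -> stmt then Factor1 | stmt Factor Expr Factor1 | Expr then Factor1; Term -> then | Factor then; Expr1 -> stmt Expr1 | then Expr1 | ε; Factor1 -> then Factor1 | ε

Directly left-recursive nonterminals: Expr, Factor.
For Expr: α = {stmt, then}, β = {then then, then, stmt Factor, stmt Term}. Rewrite as Expr → β Expr1 and Expr1 → α Expr1 | ε.
For Factor: α = {then}, β = {stmt then, stmt Factor Expr, Expr then}. Rewrite as Factor → β Factor1 and Factor1 → α Factor1 | ε.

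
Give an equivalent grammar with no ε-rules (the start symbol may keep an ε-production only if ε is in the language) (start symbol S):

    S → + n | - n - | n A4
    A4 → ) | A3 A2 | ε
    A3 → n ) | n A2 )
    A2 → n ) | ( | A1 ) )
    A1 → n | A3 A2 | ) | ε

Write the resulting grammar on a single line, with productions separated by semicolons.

S → + n | - n - | n A4 | n; A4 → ) | A3 A2; A3 → n ) | n A2 ); A2 → n ) | ( | A1 ) ) | ) ); A1 → n | A3 A2 | )

The nullable symbols are {A1, A4}.
ε ∉ L(G), so no ε-production is kept.
Expand every rule over subsets of its nullable positions: S → n A4 gives n A4 | n. A2 → A1 ) ) gives A1 ) ) | ) ).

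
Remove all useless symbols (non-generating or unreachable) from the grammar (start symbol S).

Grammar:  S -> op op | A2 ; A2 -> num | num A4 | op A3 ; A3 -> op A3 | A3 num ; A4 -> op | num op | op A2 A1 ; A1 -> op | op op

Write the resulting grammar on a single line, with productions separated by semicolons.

Generating nonterminals: {A1, A2, A4, S}.
Reachable from S after that: {A1, A2, A4, S}.
Removed useless symbols: {A3} and every production mentioning them.

S -> op op | A2; A2 -> num | num A4; A4 -> op | num op | op A2 A1; A1 -> op | op op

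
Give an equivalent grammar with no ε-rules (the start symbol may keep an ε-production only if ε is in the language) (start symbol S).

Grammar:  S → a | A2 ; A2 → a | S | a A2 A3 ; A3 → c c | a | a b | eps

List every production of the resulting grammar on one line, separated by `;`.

S → a | A2; A2 → a | S | a A2 A3 | a A2; A3 → c c | a | a b

Nullable set = {A3}.
ε ∉ L(G), so no ε-production is kept.
For each production, add variants omitting each subset of nullable occurrences: A2 → a A2 A3 gives a A2 A3 | a A2.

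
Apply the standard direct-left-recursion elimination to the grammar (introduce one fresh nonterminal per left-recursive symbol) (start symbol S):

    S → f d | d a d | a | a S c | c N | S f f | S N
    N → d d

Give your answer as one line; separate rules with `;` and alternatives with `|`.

S → f d S' | d a d S' | a S' | a S c S' | c N S'; N → d d; S' → f f S' | N S' | epsilon

Left recursion appears on S.
For S: α = {f f, N}, β = {f d, d a d, a, a S c, c N}. Rewrite as S → β S' and S' → α S' | ε.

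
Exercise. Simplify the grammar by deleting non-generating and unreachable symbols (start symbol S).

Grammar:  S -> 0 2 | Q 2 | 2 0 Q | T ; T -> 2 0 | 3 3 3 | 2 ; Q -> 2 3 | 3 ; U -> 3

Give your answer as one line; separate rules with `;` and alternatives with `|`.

Generating nonterminals: {Q, S, T, U}.
Reachable from S after that: {Q, S, T}.
Removed useless symbols: {U} and every production mentioning them.

S -> 0 2 | Q 2 | 2 0 Q | T; T -> 2 0 | 3 3 3 | 2; Q -> 2 3 | 3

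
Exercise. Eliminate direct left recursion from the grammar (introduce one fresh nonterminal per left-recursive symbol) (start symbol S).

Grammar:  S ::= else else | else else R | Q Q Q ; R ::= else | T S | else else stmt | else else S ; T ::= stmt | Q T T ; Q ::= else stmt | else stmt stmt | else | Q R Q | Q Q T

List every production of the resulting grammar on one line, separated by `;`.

S ::= else else | else else R | Q Q Q; R ::= else | T S | else else stmt | else else S; T ::= stmt | Q T T; Q ::= else stmt Q' | else stmt stmt Q' | else Q'; Q' ::= R Q Q' | Q T Q' | ε

Left recursion appears on Q.
For Q: α = {R Q, Q T}, β = {else stmt, else stmt stmt, else}. Rewrite as Q → β Q' and Q' → α Q' | ε.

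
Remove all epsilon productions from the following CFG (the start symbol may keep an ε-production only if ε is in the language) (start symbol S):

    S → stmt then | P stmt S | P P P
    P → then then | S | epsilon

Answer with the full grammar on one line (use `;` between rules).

The nullable symbols are {P, S}.
ε ∈ L(G) since S is nullable, so keep S → ε.
For each production, add variants omitting each subset of nullable occurrences: S → P stmt S gives P stmt S | P stmt | stmt S | stmt. S → P P P gives P P P | P P | P.

S → stmt then | P stmt S | P stmt | stmt S | stmt | P P P | P P | P | ε; P → then then | S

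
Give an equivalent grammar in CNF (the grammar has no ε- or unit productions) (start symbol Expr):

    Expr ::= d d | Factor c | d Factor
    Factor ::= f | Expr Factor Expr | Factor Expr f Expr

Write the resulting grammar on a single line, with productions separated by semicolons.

Introduce a nonterminal for each terminal appearing in a rule of length ≥ 2: X1 → d, X2 → c, X3 → f.
Binarize each right-hand side of length ≥ 3 by chaining fresh nonterminals (Y1, Y2, …): affected rules were Factor → Expr Factor Expr; Factor → Factor Expr X3 Expr.

Expr ::= X1 X1 | Factor X2 | X1 Factor; Factor ::= f | Expr Y1 | Factor Y2; X1 ::= d; X2 ::= c; X3 ::= f; Y1 ::= Factor Expr; Y2 ::= Expr Y3; Y3 ::= X3 Expr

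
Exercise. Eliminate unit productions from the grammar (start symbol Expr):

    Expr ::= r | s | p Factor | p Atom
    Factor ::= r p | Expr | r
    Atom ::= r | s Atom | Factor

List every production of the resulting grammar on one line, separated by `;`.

Expr ::= r | s | p Factor | p Atom; Factor ::= r p | r | s | p Factor | p Atom; Atom ::= r | s Atom | r p | s | p Factor | p Atom

Unit pairs: Atom ⇒* {Expr, Factor}; Factor ⇒* {Expr}.
For each unit pair (A, B), copy every non-unit production of B to A, then drop all unit productions.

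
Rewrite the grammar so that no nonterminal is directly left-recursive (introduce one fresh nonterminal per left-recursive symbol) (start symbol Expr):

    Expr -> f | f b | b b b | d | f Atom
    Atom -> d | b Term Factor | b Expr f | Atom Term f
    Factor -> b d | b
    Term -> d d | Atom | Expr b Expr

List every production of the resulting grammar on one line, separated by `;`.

Expr -> f | f b | b b b | d | f Atom; Atom -> d Atom1 | b Term Factor Atom1 | b Expr f Atom1; Factor -> b d | b; Term -> d d | Atom | Expr b Expr; Atom1 -> Term f Atom1 | ε

Directly left-recursive nonterminal: Atom.
For Atom: α = {Term f}, β = {d, b Term Factor, b Expr f}. Rewrite as Atom → β Atom1 and Atom1 → α Atom1 | ε.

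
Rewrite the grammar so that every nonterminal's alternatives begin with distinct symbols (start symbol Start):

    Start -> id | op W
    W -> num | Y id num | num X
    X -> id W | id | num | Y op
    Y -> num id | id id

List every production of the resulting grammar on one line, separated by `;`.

Start -> id | op W; W -> Y id num | num W1; X -> num | Y op | id X1; Y -> num id | id id; W1 -> ε | X; X1 -> W | ε

W has alternatives sharing prefix 'num': factor to W → num W1 with W1 → ε | X.
X has alternatives sharing prefix 'id': factor to X → id X1 with X1 → W | ε.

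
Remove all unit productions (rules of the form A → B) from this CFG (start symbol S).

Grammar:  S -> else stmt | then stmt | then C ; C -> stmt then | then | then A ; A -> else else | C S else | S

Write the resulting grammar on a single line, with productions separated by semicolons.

S -> else stmt | then stmt | then C; C -> stmt then | then | then A; A -> else stmt | then stmt | then C | else else | C S else

Unit pairs: A ⇒* {S}.
For each unit pair (A, B), copy every non-unit production of B to A, then drop all unit productions.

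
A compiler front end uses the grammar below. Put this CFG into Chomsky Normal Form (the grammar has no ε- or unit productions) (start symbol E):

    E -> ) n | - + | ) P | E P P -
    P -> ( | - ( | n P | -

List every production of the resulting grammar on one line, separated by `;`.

Introduce a nonterminal for each terminal appearing in a rule of length ≥ 2: X1 → ), X2 → n, X3 → -, X4 → +, X5 → (.
Binarize each right-hand side of length ≥ 3 by chaining fresh nonterminals (Y1, Y2, …): affected rules were E → E P P X3.

E -> X1 X2 | X3 X4 | X1 P | E Y1; P -> ( | X3 X5 | X2 P | -; X1 -> ); X2 -> n; X3 -> -; X4 -> +; X5 -> (; Y1 -> P Y2; Y2 -> P X3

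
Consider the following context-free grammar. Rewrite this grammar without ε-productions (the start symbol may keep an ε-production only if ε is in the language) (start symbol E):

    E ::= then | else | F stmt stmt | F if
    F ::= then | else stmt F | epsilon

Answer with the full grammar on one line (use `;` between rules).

Nullable nonterminals: {F}.
ε ∉ L(G), so no ε-production is kept.
Expand every rule over subsets of its nullable positions: E → F stmt stmt gives F stmt stmt | stmt stmt. E → F if gives F if | if. F → else stmt F gives else stmt F | else stmt.

E ::= then | else | F stmt stmt | stmt stmt | F if | if; F ::= then | else stmt F | else stmt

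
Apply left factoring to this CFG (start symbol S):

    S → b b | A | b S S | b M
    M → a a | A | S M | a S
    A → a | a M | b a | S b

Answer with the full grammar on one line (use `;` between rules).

S → A | b S'; M → A | S M | a M'; A → b a | S b | a A'; S' → b | S S | M; M' → a | S; A' → ε | M

S has alternatives sharing prefix 'b': factor to S → b S' with S' → b | S S | M.
M has alternatives sharing prefix 'a': factor to M → a M' with M' → a | S.
A has alternatives sharing prefix 'a': factor to A → a A' with A' → ε | M.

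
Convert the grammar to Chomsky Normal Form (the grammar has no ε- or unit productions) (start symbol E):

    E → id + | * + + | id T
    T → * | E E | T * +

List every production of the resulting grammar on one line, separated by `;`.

E → X1 X2 | X3 Y1 | X1 T; T → * | E E | T Y2; X1 → id; X2 → +; X3 → *; Y1 → X2 X2; Y2 → X3 X2

Introduce a nonterminal for each terminal appearing in a rule of length ≥ 2: X1 → id, X2 → +, X3 → *.
Binarize each right-hand side of length ≥ 3 by chaining fresh nonterminals (Y1, Y2, …): affected rules were E → X3 X2 X2; T → T X3 X2.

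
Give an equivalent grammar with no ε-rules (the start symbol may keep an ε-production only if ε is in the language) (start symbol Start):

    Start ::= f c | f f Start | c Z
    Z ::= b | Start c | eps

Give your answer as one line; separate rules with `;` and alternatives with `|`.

Nullable set = {Z}.
ε ∉ L(G), so no ε-production is kept.
For each production, add variants omitting each subset of nullable occurrences: Start → c Z gives c Z | c.

Start ::= f c | f f Start | c Z | c; Z ::= b | Start c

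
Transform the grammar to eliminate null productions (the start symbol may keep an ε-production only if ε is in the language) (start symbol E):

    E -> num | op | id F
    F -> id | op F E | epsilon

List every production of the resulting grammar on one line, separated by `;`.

The nullable symbols are {F}.
ε ∉ L(G), so no ε-production is kept.
Expand every rule over subsets of its nullable positions: E → id F gives id F | id. F → op F E gives op F E | op E.

E -> num | op | id F | id; F -> id | op F E | op E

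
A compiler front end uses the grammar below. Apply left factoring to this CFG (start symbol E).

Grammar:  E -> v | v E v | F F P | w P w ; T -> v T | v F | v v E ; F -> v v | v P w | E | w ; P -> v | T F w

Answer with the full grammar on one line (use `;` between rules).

E -> F F P | w P w | v E'; T -> v T'; F -> E | w | v F'; P -> v | T F w; E' -> eps | E v; T' -> T | F | v E; F' -> v | P w

E has alternatives sharing prefix 'v': factor to E → v E' with E' → ε | E v.
T has alternatives sharing prefix 'v': factor to T → v T' with T' → T | F | v E.
F has alternatives sharing prefix 'v': factor to F → v F' with F' → v | P w.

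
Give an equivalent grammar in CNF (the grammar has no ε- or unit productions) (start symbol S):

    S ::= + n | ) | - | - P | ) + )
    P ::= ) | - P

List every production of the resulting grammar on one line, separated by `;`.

S ::= X1 X2 | ) | - | X3 P | X4 Y1; P ::= ) | X3 P; X1 ::= +; X2 ::= n; X3 ::= -; X4 ::= ); Y1 ::= X1 X4

Introduce a nonterminal for each terminal appearing in a rule of length ≥ 2: X1 → +, X2 → n, X3 → -, X4 → ).
Binarize each right-hand side of length ≥ 3 by chaining fresh nonterminals (Y1, Y2, …): affected rules were S → X4 X1 X4.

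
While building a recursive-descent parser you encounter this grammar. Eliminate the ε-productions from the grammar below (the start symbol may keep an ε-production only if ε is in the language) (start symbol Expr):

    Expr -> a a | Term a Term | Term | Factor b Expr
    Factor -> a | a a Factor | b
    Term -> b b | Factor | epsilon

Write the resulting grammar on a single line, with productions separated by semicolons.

The nullable symbols are {Expr, Term}.
ε ∈ L(G) since Expr is nullable, so keep Expr → ε.
Add the nullable-subset variants: Expr → Term a Term gives Term a Term | Term a | a Term | a. Expr → Factor b Expr gives Factor b Expr | Factor b.

Expr -> a a | Term a Term | Term a | a Term | a | Term | Factor b Expr | Factor b | ε; Factor -> a | a a Factor | b; Term -> b b | Factor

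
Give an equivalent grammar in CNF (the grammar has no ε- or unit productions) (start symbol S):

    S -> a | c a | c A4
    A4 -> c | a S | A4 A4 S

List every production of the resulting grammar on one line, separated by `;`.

S -> a | X1 X2 | X1 A4; A4 -> c | X2 S | A4 Y1; X1 -> c; X2 -> a; Y1 -> A4 S

Introduce a nonterminal for each terminal appearing in a rule of length ≥ 2: X1 → c, X2 → a.
Binarize each right-hand side of length ≥ 3 by chaining fresh nonterminals (Y1, Y2, …): affected rules were A4 → A4 A4 S.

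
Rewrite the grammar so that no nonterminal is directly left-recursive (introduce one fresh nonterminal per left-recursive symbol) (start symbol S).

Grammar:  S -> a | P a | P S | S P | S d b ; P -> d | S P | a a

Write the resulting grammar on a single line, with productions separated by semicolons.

S is directly left-recursive.
For S: α = {P, d b}, β = {a, P a, P S}. Rewrite as S → β S' and S' → α S' | ε.

S -> a S' | P a S' | P S S'; P -> d | S P | a a; S' -> P S' | d b S' | ε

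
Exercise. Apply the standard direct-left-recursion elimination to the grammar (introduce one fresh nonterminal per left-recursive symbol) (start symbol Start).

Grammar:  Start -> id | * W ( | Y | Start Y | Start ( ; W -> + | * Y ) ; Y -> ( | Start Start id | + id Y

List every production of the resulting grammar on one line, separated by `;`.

Directly left-recursive nonterminal: Start.
For Start: α = {Y, (}, β = {id, * W (, Y}. Rewrite as Start → β Start1 and Start1 → α Start1 | ε.

Start -> id Start1 | * W ( Start1 | Y Start1; W -> + | * Y ); Y -> ( | Start Start id | + id Y; Start1 -> Y Start1 | ( Start1 | ε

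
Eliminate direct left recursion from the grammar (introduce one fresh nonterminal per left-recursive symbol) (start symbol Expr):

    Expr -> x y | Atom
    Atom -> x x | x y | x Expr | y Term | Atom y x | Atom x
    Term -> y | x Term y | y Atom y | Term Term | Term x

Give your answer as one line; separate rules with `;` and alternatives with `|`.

Expr -> x y | Atom; Atom -> x x Atom1 | x y Atom1 | x Expr Atom1 | y Term Atom1; Term -> y Term1 | x Term y Term1 | y Atom y Term1; Atom1 -> y x Atom1 | x Atom1 | ε; Term1 -> Term Term1 | x Term1 | ε

Atom, Term are directly left-recursive.
For Atom: α = {y x, x}, β = {x x, x y, x Expr, y Term}. Rewrite as Atom → β Atom1 and Atom1 → α Atom1 | ε.
For Term: α = {Term, x}, β = {y, x Term y, y Atom y}. Rewrite as Term → β Term1 and Term1 → α Term1 | ε.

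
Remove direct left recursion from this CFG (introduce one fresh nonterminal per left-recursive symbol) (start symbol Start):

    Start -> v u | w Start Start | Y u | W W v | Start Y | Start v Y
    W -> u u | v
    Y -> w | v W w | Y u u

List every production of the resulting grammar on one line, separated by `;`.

Start, Y are directly left-recursive.
For Start: α = {Y, v Y}, β = {v u, w Start Start, Y u, W W v}. Rewrite as Start → β Start1 and Start1 → α Start1 | ε.
For Y: α = {u u}, β = {w, v W w}. Rewrite as Y → β Y1 and Y1 → α Y1 | ε.

Start -> v u Start1 | w Start Start Start1 | Y u Start1 | W W v Start1; W -> u u | v; Y -> w Y1 | v W w Y1; Start1 -> Y Start1 | v Y Start1 | ε; Y1 -> u u Y1 | ε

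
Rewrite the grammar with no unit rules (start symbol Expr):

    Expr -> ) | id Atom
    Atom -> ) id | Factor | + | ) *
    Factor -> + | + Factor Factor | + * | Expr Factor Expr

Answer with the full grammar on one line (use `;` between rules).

Unit pairs: Atom ⇒* {Factor}.
For each unit pair (A, B), copy every non-unit production of B to A, then drop all unit productions.

Expr -> ) | id Atom; Atom -> ) id | + | ) * | + Factor Factor | + * | Expr Factor Expr; Factor -> + | + Factor Factor | + * | Expr Factor Expr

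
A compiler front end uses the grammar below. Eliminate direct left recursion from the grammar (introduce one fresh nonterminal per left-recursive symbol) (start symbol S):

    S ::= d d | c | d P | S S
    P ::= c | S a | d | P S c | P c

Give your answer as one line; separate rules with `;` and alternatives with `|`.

Left recursion appears on S, P.
For S: α = {S}, β = {d d, c, d P}. Rewrite as S → β S' and S' → α S' | ε.
For P: α = {S c, c}, β = {c, S a, d}. Rewrite as P → β P' and P' → α P' | ε.

S ::= d d S' | c S' | d P S'; P ::= c P' | S a P' | d P'; S' ::= S S' | ε; P' ::= S c P' | c P' | ε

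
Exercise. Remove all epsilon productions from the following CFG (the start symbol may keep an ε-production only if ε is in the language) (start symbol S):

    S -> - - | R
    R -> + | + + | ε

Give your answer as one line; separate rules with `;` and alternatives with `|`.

S -> - - | R | ε; R -> + | + +

The nullable symbols are {R, S}.
ε ∈ L(G) since S is nullable, so keep S → ε.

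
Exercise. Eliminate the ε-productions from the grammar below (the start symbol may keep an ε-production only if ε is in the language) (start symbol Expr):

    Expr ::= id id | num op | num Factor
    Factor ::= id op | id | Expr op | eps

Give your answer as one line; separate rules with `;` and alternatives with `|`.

The nullable symbols are {Factor}.
ε ∉ L(G), so no ε-production is kept.
Expand every rule over subsets of its nullable positions: Expr → num Factor gives num Factor | num.

Expr ::= id id | num op | num Factor | num; Factor ::= id op | id | Expr op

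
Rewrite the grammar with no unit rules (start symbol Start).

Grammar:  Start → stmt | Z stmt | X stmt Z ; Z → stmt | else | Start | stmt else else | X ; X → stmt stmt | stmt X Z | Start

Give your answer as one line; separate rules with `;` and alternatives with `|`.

Unit pairs: X ⇒* {Start}; Z ⇒* {Start, X}.
Replace each nonterminal's rules with the union of the non-unit rules of every nonterminal it unit-derives.

Start → stmt | Z stmt | X stmt Z; Z → stmt | else | stmt else else | Z stmt | X stmt Z | stmt stmt | stmt X Z; X → stmt | Z stmt | X stmt Z | stmt stmt | stmt X Z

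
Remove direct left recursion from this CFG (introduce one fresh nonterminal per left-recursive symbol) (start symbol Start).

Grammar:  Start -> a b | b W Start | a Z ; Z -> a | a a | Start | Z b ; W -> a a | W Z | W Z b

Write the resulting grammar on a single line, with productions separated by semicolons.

Start -> a b | b W Start | a Z; Z -> a Z1 | a a Z1 | Start Z1; W -> a a W1; Z1 -> b Z1 | ε; W1 -> Z W1 | Z b W1 | ε

Z, W are directly left-recursive.
For Z: α = {b}, β = {a, a a, Start}. Rewrite as Z → β Z1 and Z1 → α Z1 | ε.
For W: α = {Z, Z b}, β = {a a}. Rewrite as W → β W1 and W1 → α W1 | ε.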